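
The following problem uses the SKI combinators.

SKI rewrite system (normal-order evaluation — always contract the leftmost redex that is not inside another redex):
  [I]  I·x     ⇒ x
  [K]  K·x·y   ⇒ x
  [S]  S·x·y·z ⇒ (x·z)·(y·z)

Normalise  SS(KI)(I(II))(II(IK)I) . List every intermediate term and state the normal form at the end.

Answer: normal form = I  (in 9 steps)

Derivation:
  start: SS(KI)(I(II))(II(IK)I)
  [1] S(I(II))(KI(I(II)))(II(IK)I)
  [2] I(II)(II(IK)I)(KI(I(II))(II(IK)I))
  [3] II(II(IK)I)(KI(I(II))(II(IK)I))
  [4] I(II(IK)I)(KI(I(II))(II(IK)I))
  [5] II(IK)I(KI(I(II))(II(IK)I))
  [6] I(IK)I(KI(I(II))(II(IK)I))
  [7] IKI(KI(I(II))(II(IK)I))
  [8] KI(KI(I(II))(II(IK)I))
  [9] I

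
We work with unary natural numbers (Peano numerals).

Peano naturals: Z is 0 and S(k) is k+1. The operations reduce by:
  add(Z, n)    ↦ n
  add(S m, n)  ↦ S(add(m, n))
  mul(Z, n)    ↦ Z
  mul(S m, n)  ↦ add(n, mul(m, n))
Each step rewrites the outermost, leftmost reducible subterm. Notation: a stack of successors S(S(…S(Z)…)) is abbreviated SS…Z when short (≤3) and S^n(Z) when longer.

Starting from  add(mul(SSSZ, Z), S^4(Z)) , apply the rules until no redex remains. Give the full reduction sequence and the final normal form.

  start: add(mul(SSSZ, Z), S^4(Z))
  →1  add(add(Z, mul(SSZ, Z)), S^4(Z))
  →2  add(mul(SSZ, Z), S^4(Z))
  →3  add(add(Z, mul(SZ, Z)), S^4(Z))
  →4  add(mul(SZ, Z), S^4(Z))
  →5  add(add(Z, mul(Z, Z)), S^4(Z))
  →6  add(mul(Z, Z), S^4(Z))
  →7  add(Z, S^4(Z))
  →8  S^4(Z)

Answer: normal form = S^4(Z)  (in 8 steps)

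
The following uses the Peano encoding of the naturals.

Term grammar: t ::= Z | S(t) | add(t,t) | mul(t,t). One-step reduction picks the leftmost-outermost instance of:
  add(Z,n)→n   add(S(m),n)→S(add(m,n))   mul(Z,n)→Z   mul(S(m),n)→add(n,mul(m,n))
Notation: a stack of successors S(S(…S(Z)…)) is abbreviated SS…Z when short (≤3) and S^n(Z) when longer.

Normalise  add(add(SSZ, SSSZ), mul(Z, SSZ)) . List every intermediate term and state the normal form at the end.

Answer: normal form = S^5(Z)  (in 10 steps)

Working:
  start: add(add(SSZ, SSSZ), mul(Z, SSZ))
  [1] add(S(add(SZ, SSSZ)), mul(Z, SSZ))
  [2] S(add(add(SZ, SSSZ), mul(Z, SSZ)))
  [3] S(add(S(add(Z, SSSZ)), mul(Z, SSZ)))
  [4] S(S(add(add(Z, SSSZ), mul(Z, SSZ))))
  [5] S(S(add(SSSZ, mul(Z, SSZ))))
  [6] S(S(S(add(SSZ, mul(Z, SSZ)))))
  [7] S(S(S(S(add(SZ, mul(Z, SSZ))))))
  [8] S(S(S(S(S(add(Z, mul(Z, SSZ)))))))
  [9] S(S(S(S(S(mul(Z, SSZ))))))
  [10] S^5(Z)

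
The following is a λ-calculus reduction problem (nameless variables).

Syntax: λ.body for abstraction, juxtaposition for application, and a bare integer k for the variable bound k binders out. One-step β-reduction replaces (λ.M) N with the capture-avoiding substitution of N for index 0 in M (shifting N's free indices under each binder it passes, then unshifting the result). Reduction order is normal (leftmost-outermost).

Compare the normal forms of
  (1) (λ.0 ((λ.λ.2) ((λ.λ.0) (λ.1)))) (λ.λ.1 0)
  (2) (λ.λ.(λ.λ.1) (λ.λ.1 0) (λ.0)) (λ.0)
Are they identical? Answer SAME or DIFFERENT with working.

Answer: SAME — A ⇓ λ.λ.λ.1 0, B ⇓ λ.λ.λ.1 0

Reduction:
Term A:
  start: (λ.0 ((λ.λ.2) ((λ.λ.0) (λ.1)))) (λ.λ.1 0)
  [1] (λ.λ.1 0) ((λ.λ.λ.λ.1 0) ((λ.λ.0) (λ.λ.λ.1 0)))
  [2] λ.(λ.λ.λ.λ.1 0) ((λ.λ.0) (λ.λ.λ.1 0)) 0
  [3] λ.(λ.λ.λ.1 0) 0
  [4] λ.λ.λ.1 0

Term B:
  start: (λ.λ.(λ.λ.1) (λ.λ.1 0) (λ.0)) (λ.0)
  [1] λ.(λ.λ.1) (λ.λ.1 0) (λ.0)
  [2] λ.(λ.λ.λ.1 0) (λ.0)
  [3] λ.λ.λ.1 0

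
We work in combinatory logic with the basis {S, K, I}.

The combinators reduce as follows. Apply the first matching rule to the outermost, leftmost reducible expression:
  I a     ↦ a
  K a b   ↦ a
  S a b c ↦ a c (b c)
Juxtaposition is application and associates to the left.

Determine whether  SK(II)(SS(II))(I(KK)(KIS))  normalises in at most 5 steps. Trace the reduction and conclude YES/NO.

  start: SK(II)(SS(II))(I(KK)(KIS))
  [1] K(SS(II))(II(SS(II)))(I(KK)(KIS))
  [2] SS(II)(I(KK)(KIS))
  [3] S(I(KK)(KIS))(II(I(KK)(KIS)))
  [4] S(KK(KIS))(II(I(KK)(KIS)))
  [5] SK(II(I(KK)(KIS)))

Answer: NO — after 5 steps the term is SK(II(I(KK)(KIS))), not yet normal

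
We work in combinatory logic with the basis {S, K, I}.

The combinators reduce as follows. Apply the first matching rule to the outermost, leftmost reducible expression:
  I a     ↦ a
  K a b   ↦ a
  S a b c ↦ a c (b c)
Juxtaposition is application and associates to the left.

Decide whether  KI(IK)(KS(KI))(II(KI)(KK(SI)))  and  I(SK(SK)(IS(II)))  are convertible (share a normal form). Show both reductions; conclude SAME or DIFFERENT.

Answer: SAME — A ⇓ SI, B ⇓ SI

Derivation:
Term A:
  start: KI(IK)(KS(KI))(II(KI)(KK(SI)))
  →1  I(KS(KI))(II(KI)(KK(SI)))
  →2  KS(KI)(II(KI)(KK(SI)))
  →3  S(II(KI)(KK(SI)))
  →4  S(I(KI)(KK(SI)))
  →5  S(KI(KK(SI)))
  →6  SI

Term B:
  start: I(SK(SK)(IS(II)))
  →1  SK(SK)(IS(II))
  →2  K(IS(II))(SK(IS(II)))
  →3  IS(II)
  →4  S(II)
  →5  SI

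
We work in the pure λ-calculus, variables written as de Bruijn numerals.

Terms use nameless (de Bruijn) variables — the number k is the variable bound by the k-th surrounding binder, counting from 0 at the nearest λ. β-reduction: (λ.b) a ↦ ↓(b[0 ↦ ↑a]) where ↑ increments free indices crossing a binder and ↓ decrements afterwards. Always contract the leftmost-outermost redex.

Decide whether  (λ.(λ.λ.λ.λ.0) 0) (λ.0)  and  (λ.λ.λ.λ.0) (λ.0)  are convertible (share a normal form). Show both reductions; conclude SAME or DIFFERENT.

Answer: SAME — A ⇓ λ.λ.λ.0, B ⇓ λ.λ.λ.0

Working:
Term A:
  start: (λ.(λ.λ.λ.λ.0) 0) (λ.0)
  [1] (λ.λ.λ.λ.0) (λ.0)
  [2] λ.λ.λ.0

Term B:
  start: (λ.λ.λ.λ.0) (λ.0)
  [1] λ.λ.λ.0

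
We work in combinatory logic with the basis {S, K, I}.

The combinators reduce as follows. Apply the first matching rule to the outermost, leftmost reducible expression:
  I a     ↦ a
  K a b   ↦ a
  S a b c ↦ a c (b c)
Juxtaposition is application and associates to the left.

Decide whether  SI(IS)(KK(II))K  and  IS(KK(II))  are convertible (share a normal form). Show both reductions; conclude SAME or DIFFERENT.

Term A:
  start: SI(IS)(KK(II))K
  →1  I(KK(II))(IS(KK(II)))K
  →2  KK(II)(IS(KK(II)))K
  →3  K(IS(KK(II)))K
  →4  IS(KK(II))
  →5  S(KK(II))
  →6  SK

Term B:
  start: IS(KK(II))
  →1  S(KK(II))
  →2  SK

Answer: SAME — A ⇓ SK, B ⇓ SK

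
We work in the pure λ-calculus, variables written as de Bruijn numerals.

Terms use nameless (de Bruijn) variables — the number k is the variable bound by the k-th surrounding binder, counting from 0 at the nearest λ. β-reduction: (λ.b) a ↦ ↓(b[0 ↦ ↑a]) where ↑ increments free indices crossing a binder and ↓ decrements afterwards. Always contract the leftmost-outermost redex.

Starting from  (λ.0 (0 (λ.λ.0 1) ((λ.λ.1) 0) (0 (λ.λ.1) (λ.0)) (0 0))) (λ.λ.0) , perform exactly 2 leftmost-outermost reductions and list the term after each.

Answer: after 2 steps: λ.0

Derivation:
  start: (λ.0 (0 (λ.λ.0 1) ((λ.λ.1) 0) (0 (λ.λ.1) (λ.0)) (0 0))) (λ.λ.0)
  →1  (λ.λ.0) ((λ.λ.0) (λ.λ.0 1) ((λ.λ.1) (λ.λ.0)) ((λ.λ.0) (λ.λ.1) (λ.0)) ((λ.λ.0) (λ.λ.0)))
  →2  λ.0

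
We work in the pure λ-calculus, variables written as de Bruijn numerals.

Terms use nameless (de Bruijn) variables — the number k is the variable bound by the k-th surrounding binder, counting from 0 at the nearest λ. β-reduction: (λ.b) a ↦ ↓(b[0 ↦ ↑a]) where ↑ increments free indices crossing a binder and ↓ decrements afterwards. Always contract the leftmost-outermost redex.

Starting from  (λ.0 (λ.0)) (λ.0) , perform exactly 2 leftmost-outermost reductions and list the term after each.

Answer: after 2 steps: λ.0

Reduction:
  start: (λ.0 (λ.0)) (λ.0)
  step 1: (λ.0) (λ.0)
  step 2: λ.0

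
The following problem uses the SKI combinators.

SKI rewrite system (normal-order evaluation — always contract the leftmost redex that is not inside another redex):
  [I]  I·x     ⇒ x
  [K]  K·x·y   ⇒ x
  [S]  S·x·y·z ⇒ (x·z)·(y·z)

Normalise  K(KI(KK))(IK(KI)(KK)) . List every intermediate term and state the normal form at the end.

Answer: normal form = I  (in 2 steps)

Working:
  start: K(KI(KK))(IK(KI)(KK))
  [1] KI(KK)
  [2] I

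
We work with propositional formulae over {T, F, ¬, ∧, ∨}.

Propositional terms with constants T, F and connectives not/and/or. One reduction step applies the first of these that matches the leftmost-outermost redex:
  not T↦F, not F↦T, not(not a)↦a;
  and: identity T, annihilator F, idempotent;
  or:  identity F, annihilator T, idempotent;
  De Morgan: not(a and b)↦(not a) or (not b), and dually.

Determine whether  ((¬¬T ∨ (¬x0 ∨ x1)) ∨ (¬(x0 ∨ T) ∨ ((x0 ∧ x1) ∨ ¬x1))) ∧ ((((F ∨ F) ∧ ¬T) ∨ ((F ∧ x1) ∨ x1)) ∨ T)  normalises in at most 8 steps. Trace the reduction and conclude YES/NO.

Answer: YES — reaches normal form T in 5 ≤ 8 steps

Derivation:
  start: ((¬¬T ∨ (¬x0 ∨ x1)) ∨ (¬(x0 ∨ T) ∨ ((x0 ∧ x1) ∨ ¬x1))) ∧ ((((F ∨ F) ∧ ¬T) ∨ ((F ∧ x1) ∨ x1)) ∨ T)
  step 1: ((T ∨ (¬x0 ∨ x1)) ∨ (¬(x0 ∨ T) ∨ ((x0 ∧ x1) ∨ ¬x1))) ∧ ((((F ∨ F) ∧ ¬T) ∨ ((F ∧ x1) ∨ x1)) ∨ T)
  step 2: (T ∨ (¬(x0 ∨ T) ∨ ((x0 ∧ x1) ∨ ¬x1))) ∧ ((((F ∨ F) ∧ ¬T) ∨ ((F ∧ x1) ∨ x1)) ∨ T)
  step 3: T ∧ ((((F ∨ F) ∧ ¬T) ∨ ((F ∧ x1) ∨ x1)) ∨ T)
  step 4: (((F ∨ F) ∧ ¬T) ∨ ((F ∧ x1) ∨ x1)) ∨ T
  step 5: T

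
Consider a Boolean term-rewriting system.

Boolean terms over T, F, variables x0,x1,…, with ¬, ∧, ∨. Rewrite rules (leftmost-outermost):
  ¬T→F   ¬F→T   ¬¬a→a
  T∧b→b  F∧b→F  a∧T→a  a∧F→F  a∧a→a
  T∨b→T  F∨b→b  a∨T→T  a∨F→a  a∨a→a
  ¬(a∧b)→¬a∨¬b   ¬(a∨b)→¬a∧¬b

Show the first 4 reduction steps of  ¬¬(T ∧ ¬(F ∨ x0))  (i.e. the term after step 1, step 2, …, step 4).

Answer: after 4 steps: T ∧ ¬x0

Derivation:
  start: ¬¬(T ∧ ¬(F ∨ x0))
  step 1: T ∧ ¬(F ∨ x0)
  step 2: ¬(F ∨ x0)
  step 3: ¬F ∧ ¬x0
  step 4: T ∧ ¬x0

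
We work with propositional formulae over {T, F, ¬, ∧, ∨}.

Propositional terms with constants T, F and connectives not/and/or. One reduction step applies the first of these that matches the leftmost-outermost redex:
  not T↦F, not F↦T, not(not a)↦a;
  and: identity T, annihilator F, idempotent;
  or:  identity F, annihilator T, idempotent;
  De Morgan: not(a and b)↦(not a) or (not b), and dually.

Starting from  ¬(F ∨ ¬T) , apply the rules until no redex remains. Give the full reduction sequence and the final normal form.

  start: ¬(F ∨ ¬T)
  step 1: ¬F ∧ ¬¬T
  step 2: T ∧ ¬¬T
  step 3: ¬¬T
  step 4: T

Answer: normal form = T  (in 4 steps)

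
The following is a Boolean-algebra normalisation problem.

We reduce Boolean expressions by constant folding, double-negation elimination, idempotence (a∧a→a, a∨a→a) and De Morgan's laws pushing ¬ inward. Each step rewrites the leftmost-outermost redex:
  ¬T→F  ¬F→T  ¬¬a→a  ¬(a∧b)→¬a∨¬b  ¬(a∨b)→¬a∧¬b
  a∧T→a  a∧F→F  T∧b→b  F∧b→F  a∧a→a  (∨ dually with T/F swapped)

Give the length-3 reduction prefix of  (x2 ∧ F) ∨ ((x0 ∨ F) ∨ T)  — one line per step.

Answer: after 3 steps: T

Derivation:
  start: (x2 ∧ F) ∨ ((x0 ∨ F) ∨ T)
  [1] F ∨ ((x0 ∨ F) ∨ T)
  [2] (x0 ∨ F) ∨ T
  [3] T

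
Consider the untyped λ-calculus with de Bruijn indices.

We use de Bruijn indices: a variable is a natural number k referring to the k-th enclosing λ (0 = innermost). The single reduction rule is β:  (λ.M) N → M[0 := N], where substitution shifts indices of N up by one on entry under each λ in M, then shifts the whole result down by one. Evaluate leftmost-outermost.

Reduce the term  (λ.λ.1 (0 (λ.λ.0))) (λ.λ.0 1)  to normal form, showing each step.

Answer: normal form = λ.λ.0 (1 (λ.λ.0))  (in 2 steps)

Working:
  start: (λ.λ.1 (0 (λ.λ.0))) (λ.λ.0 1)
  [1] λ.(λ.λ.0 1) (0 (λ.λ.0))
  [2] λ.λ.0 (1 (λ.λ.0))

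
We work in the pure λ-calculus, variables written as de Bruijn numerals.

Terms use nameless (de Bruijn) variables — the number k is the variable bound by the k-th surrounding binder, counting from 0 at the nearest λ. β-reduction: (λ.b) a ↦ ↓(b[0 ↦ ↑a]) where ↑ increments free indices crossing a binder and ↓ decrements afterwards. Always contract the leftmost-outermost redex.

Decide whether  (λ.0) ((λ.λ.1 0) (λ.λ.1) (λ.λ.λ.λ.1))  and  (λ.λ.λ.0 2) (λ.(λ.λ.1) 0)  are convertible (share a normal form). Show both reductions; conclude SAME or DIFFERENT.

Term A:
  start: (λ.0) ((λ.λ.1 0) (λ.λ.1) (λ.λ.λ.λ.1))
  [1] (λ.λ.1 0) (λ.λ.1) (λ.λ.λ.λ.1)
  [2] (λ.(λ.λ.1) 0) (λ.λ.λ.λ.1)
  [3] (λ.λ.1) (λ.λ.λ.λ.1)
  [4] λ.λ.λ.λ.λ.1

Term B:
  start: (λ.λ.λ.0 2) (λ.(λ.λ.1) 0)
  [1] λ.λ.0 (λ.(λ.λ.1) 0)
  [2] λ.λ.0 (λ.λ.1)

Answer: DIFFERENT — A ⇓ λ.λ.λ.λ.λ.1, B ⇓ λ.λ.0 (λ.λ.1)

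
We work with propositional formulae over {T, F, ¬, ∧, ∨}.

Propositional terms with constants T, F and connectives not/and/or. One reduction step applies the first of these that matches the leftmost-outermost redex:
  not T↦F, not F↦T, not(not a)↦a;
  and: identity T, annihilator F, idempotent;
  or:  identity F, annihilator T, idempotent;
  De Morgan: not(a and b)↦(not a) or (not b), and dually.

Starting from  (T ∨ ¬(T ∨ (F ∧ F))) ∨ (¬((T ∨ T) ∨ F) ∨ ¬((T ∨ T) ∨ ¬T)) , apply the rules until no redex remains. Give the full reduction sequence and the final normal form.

  start: (T ∨ ¬(T ∨ (F ∧ F))) ∨ (¬((T ∨ T) ∨ F) ∨ ¬((T ∨ T) ∨ ¬T))
  [1] T ∨ (¬((T ∨ T) ∨ F) ∨ ¬((T ∨ T) ∨ ¬T))
  [2] T

Answer: normal form = T  (in 2 steps)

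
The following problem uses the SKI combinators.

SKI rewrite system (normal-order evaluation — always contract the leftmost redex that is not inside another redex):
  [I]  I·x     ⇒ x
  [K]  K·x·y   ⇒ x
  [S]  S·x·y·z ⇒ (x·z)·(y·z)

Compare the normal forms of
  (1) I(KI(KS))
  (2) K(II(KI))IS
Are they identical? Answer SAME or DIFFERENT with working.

Answer: SAME — A ⇓ I, B ⇓ I

Derivation:
Term A:
  start: I(KI(KS))
  [1] KI(KS)
  [2] I

Term B:
  start: K(II(KI))IS
  [1] II(KI)S
  [2] I(KI)S
  [3] KIS
  [4] I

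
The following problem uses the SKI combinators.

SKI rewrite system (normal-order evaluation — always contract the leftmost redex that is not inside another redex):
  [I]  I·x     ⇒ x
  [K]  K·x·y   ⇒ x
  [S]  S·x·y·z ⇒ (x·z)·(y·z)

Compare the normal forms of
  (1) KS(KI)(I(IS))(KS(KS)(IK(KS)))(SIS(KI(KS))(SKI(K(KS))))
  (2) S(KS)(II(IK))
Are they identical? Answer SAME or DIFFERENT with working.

Answer: DIFFERENT — A ⇓ S(SI(K(KS)))(S(K(KS))(SI(K(KS)))), B ⇓ S(KS)K

Derivation:
Term A:
  start: KS(KI)(I(IS))(KS(KS)(IK(KS)))(SIS(KI(KS))(SKI(K(KS))))
  [1] S(I(IS))(KS(KS)(IK(KS)))(SIS(KI(KS))(SKI(K(KS))))
  [2] I(IS)(SIS(KI(KS))(SKI(K(KS))))(KS(KS)(IK(KS))(SIS(KI(KS))(SKI(K(KS)))))
  [3] IS(SIS(KI(KS))(SKI(K(KS))))(KS(KS)(IK(KS))(SIS(KI(KS))(SKI(K(KS)))))
  [4] S(SIS(KI(KS))(SKI(K(KS))))(KS(KS)(IK(KS))(SIS(KI(KS))(SKI(K(KS)))))
  [5] S(I(KI(KS))(S(KI(KS)))(SKI(K(KS))))(KS(KS)(IK(KS))(SIS(KI(KS))(SKI(K(KS)))))
  [6] S(KI(KS)(S(KI(KS)))(SKI(K(KS))))(KS(KS)(IK(KS))(SIS(KI(KS))(SKI(K(KS)))))
  [7] S(I(S(KI(KS)))(SKI(K(KS))))(KS(KS)(IK(KS))(SIS(KI(KS))(SKI(K(KS)))))
  [8] S(S(KI(KS))(SKI(K(KS))))(KS(KS)(IK(KS))(SIS(KI(KS))(SKI(K(KS)))))
  [9] S(SI(SKI(K(KS))))(KS(KS)(IK(KS))(SIS(KI(KS))(SKI(K(KS)))))
  [10] S(SI(K(K(KS))(I(K(KS)))))(KS(KS)(IK(KS))(SIS(KI(KS))(SKI(K(KS)))))
  [11] S(SI(K(KS)))(KS(KS)(IK(KS))(SIS(KI(KS))(SKI(K(KS)))))
  [12] S(SI(K(KS)))(S(IK(KS))(SIS(KI(KS))(SKI(K(KS)))))
  [13] S(SI(K(KS)))(S(K(KS))(SIS(KI(KS))(SKI(K(KS)))))
  [14] S(SI(K(KS)))(S(K(KS))(I(KI(KS))(S(KI(KS)))(SKI(K(KS)))))
  [15] S(SI(K(KS)))(S(K(KS))(KI(KS)(S(KI(KS)))(SKI(K(KS)))))
  [16] S(SI(K(KS)))(S(K(KS))(I(S(KI(KS)))(SKI(K(KS)))))
  [17] S(SI(K(KS)))(S(K(KS))(S(KI(KS))(SKI(K(KS)))))
  [18] S(SI(K(KS)))(S(K(KS))(SI(SKI(K(KS)))))
  [19] S(SI(K(KS)))(S(K(KS))(SI(K(K(KS))(I(K(KS))))))
  [20] S(SI(K(KS)))(S(K(KS))(SI(K(KS))))

Term B:
  start: S(KS)(II(IK))
  [1] S(KS)(I(IK))
  [2] S(KS)(IK)
  [3] S(KS)K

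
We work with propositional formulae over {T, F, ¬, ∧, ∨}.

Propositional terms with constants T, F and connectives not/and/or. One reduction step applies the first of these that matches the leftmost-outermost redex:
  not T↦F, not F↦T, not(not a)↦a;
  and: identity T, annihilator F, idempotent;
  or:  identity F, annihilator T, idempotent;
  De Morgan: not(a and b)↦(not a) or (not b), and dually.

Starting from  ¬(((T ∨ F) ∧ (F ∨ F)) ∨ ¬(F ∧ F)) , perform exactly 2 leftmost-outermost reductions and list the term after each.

Answer: after 2 steps: (¬(T ∨ F) ∨ ¬(F ∨ F)) ∧ ¬¬(F ∧ F)

Reduction:
  start: ¬(((T ∨ F) ∧ (F ∨ F)) ∨ ¬(F ∧ F))
  step 1: ¬((T ∨ F) ∧ (F ∨ F)) ∧ ¬¬(F ∧ F)
  step 2: (¬(T ∨ F) ∨ ¬(F ∨ F)) ∧ ¬¬(F ∧ F)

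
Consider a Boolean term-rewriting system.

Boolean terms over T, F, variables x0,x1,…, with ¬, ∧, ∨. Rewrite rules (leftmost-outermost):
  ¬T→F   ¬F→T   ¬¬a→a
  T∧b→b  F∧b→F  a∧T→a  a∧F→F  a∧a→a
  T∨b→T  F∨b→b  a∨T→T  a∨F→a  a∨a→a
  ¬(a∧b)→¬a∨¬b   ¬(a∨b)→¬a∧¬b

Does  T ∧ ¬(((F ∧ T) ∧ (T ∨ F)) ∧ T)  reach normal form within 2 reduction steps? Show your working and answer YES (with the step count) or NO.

  start: T ∧ ¬(((F ∧ T) ∧ (T ∨ F)) ∧ T)
  step 1: ¬(((F ∧ T) ∧ (T ∨ F)) ∧ T)
  step 2: ¬((F ∧ T) ∧ (T ∨ F)) ∨ ¬T

Answer: NO — after 2 steps the term is ¬((F ∧ T) ∧ (T ∨ F)) ∨ ¬T, not yet normal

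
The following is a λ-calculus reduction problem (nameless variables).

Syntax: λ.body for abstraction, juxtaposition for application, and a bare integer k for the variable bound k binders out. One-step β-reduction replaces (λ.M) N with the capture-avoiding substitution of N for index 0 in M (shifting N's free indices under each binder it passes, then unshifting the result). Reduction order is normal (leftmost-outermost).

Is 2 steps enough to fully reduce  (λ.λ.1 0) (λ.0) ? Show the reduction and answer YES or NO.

Answer: YES — reaches normal form λ.0 in 2 ≤ 2 steps

Reduction:
  start: (λ.λ.1 0) (λ.0)
  step 1: λ.(λ.0) 0
  step 2: λ.0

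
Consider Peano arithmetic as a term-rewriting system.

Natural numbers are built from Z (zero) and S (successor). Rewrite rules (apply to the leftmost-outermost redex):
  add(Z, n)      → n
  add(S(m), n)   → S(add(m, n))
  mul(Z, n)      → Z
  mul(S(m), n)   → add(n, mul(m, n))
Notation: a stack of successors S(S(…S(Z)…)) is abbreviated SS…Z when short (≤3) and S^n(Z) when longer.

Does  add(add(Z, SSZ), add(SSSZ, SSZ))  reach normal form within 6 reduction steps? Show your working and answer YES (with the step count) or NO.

  start: add(add(Z, SSZ), add(SSSZ, SSZ))
  →1  add(SSZ, add(SSSZ, SSZ))
  →2  S(add(SZ, add(SSSZ, SSZ)))
  →3  S(S(add(Z, add(SSSZ, SSZ))))
  →4  S(S(add(SSSZ, SSZ)))
  →5  S(S(S(add(SSZ, SSZ))))
  →6  S(S(S(S(add(SZ, SSZ)))))

Answer: NO — after 6 steps the term is S(S(S(S(add(SZ, SSZ))))), not yet normal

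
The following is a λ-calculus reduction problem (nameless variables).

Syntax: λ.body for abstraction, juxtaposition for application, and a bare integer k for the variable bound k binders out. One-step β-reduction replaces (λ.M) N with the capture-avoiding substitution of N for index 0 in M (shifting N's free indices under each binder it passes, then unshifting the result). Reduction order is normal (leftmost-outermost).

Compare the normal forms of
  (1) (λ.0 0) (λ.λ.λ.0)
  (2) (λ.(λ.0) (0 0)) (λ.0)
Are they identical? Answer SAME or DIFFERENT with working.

Answer: DIFFERENT — A ⇓ λ.λ.0, B ⇓ λ.0

Reduction:
Term A:
  start: (λ.0 0) (λ.λ.λ.0)
  →1  (λ.λ.λ.0) (λ.λ.λ.0)
  →2  λ.λ.0

Term B:
  start: (λ.(λ.0) (0 0)) (λ.0)
  →1  (λ.0) ((λ.0) (λ.0))
  →2  (λ.0) (λ.0)
  →3  λ.0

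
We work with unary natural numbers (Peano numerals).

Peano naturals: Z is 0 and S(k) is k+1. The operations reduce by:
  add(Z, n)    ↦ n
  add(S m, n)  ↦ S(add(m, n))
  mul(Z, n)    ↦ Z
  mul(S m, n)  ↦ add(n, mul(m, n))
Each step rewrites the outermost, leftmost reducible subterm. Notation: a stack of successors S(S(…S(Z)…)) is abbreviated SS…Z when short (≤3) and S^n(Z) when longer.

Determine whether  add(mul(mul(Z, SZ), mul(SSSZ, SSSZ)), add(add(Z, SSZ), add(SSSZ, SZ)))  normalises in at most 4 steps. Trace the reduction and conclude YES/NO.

Answer: NO — after 4 steps the term is add(SSZ, add(SSSZ, SZ)), not yet normal

Working:
  start: add(mul(mul(Z, SZ), mul(SSSZ, SSSZ)), add(add(Z, SSZ), add(SSSZ, SZ)))
  step 1: add(mul(Z, mul(SSSZ, SSSZ)), add(add(Z, SSZ), add(SSSZ, SZ)))
  step 2: add(Z, add(add(Z, SSZ), add(SSSZ, SZ)))
  step 3: add(add(Z, SSZ), add(SSSZ, SZ))
  step 4: add(SSZ, add(SSSZ, SZ))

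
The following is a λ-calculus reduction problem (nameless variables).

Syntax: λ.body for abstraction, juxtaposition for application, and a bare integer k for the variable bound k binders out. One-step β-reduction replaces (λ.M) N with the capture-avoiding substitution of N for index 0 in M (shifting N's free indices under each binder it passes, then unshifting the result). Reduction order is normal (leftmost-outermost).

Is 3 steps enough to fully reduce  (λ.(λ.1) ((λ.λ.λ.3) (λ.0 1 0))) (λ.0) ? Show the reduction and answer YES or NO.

  start: (λ.(λ.1) ((λ.λ.λ.3) (λ.0 1 0))) (λ.0)
  [1] (λ.λ.0) ((λ.λ.λ.λ.0) (λ.0 (λ.0) 0))
  [2] λ.0

Answer: YES — reaches normal form λ.0 in 2 ≤ 3 steps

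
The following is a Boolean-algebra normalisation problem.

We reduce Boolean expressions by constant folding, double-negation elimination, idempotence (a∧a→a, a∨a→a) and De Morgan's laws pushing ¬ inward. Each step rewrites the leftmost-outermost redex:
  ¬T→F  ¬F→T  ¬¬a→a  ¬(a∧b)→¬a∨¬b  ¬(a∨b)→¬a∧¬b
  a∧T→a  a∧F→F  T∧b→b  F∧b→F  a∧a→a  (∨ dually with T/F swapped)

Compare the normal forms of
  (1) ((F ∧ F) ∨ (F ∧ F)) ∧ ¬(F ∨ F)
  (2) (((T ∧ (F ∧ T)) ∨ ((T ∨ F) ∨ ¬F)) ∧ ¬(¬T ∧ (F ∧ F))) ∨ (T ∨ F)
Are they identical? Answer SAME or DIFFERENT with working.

Term A:
  start: ((F ∧ F) ∨ (F ∧ F)) ∧ ¬(F ∨ F)
  step 1: (F ∧ F) ∧ ¬(F ∨ F)
  step 2: F ∧ ¬(F ∨ F)
  step 3: F

Term B:
  start: (((T ∧ (F ∧ T)) ∨ ((T ∨ F) ∨ ¬F)) ∧ ¬(¬T ∧ (F ∧ F))) ∨ (T ∨ F)
  step 1: (((F ∧ T) ∨ ((T ∨ F) ∨ ¬F)) ∧ ¬(¬T ∧ (F ∧ F))) ∨ (T ∨ F)
  step 2: ((F ∨ ((T ∨ F) ∨ ¬F)) ∧ ¬(¬T ∧ (F ∧ F))) ∨ (T ∨ F)
  step 3: (((T ∨ F) ∨ ¬F) ∧ ¬(¬T ∧ (F ∧ F))) ∨ (T ∨ F)
  step 4: ((T ∨ ¬F) ∧ ¬(¬T ∧ (F ∧ F))) ∨ (T ∨ F)
  step 5: (T ∧ ¬(¬T ∧ (F ∧ F))) ∨ (T ∨ F)
  step 6: ¬(¬T ∧ (F ∧ F)) ∨ (T ∨ F)
  step 7: (¬¬T ∨ ¬(F ∧ F)) ∨ (T ∨ F)
  step 8: (T ∨ ¬(F ∧ F)) ∨ (T ∨ F)
  step 9: T ∨ (T ∨ F)
  step 10: T

Answer: DIFFERENT — A ⇓ F, B ⇓ T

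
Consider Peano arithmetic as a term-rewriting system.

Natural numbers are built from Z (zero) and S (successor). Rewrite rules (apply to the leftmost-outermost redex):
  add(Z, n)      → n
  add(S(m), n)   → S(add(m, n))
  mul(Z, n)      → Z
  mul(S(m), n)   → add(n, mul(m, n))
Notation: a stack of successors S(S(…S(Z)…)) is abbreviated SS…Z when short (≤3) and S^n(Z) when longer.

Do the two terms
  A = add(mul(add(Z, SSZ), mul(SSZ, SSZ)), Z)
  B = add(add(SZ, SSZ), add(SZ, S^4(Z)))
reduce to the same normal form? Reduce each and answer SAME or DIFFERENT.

Term A:
  start: add(mul(add(Z, SSZ), mul(SSZ, SSZ)), Z)
  [1] add(mul(SSZ, mul(SSZ, SSZ)), Z)
  [2] add(add(mul(SSZ, SSZ), mul(SZ, mul(SSZ, SSZ))), Z)
  [3] add(add(add(SSZ, mul(SZ, SSZ)), mul(SZ, mul(SSZ, SSZ))), Z)
  [4] add(add(S(add(SZ, mul(SZ, SSZ))), mul(SZ, mul(SSZ, SSZ))), Z)
  [5] add(S(add(add(SZ, mul(SZ, SSZ)), mul(SZ, mul(SSZ, SSZ)))), Z)
  [6] S(add(add(add(SZ, mul(SZ, SSZ)), mul(SZ, mul(SSZ, SSZ))), Z))
  [7] S(add(add(S(add(Z, mul(SZ, SSZ))), mul(SZ, mul(SSZ, SSZ))), Z))
  [8] S(add(S(add(add(Z, mul(SZ, SSZ)), mul(SZ, mul(SSZ, SSZ)))), Z))
  [9] S(S(add(add(add(Z, mul(SZ, SSZ)), mul(SZ, mul(SSZ, SSZ))), Z)))
  [10] S(S(add(add(mul(SZ, SSZ), mul(SZ, mul(SSZ, SSZ))), Z)))
  [11] S(S(add(add(add(SSZ, mul(Z, SSZ)), mul(SZ, mul(SSZ, SSZ))), Z)))
  [12] S(S(add(add(S(add(SZ, mul(Z, SSZ))), mul(SZ, mul(SSZ, SSZ))), Z)))
  [13] S(S(add(S(add(add(SZ, mul(Z, SSZ)), mul(SZ, mul(SSZ, SSZ)))), Z)))
  [14] S(S(S(add(add(add(SZ, mul(Z, SSZ)), mul(SZ, mul(SSZ, SSZ))), Z))))
  [15] S(S(S(add(add(S(add(Z, mul(Z, SSZ))), mul(SZ, mul(SSZ, SSZ))), Z))))
  [16] S(S(S(add(S(add(add(Z, mul(Z, SSZ)), mul(SZ, mul(SSZ, SSZ)))), Z))))
  [17] S(S(S(S(add(add(add(Z, mul(Z, SSZ)), mul(SZ, mul(SSZ, SSZ))), Z)))))
  [18] S(S(S(S(add(add(mul(Z, SSZ), mul(SZ, mul(SSZ, SSZ))), Z)))))
  [19] S(S(S(S(add(add(Z, mul(SZ, mul(SSZ, SSZ))), Z)))))
  [20] S(S(S(S(add(mul(SZ, mul(SSZ, SSZ)), Z)))))
  [21] S(S(S(S(add(add(mul(SSZ, SSZ), mul(Z, mul(SSZ, SSZ))), Z)))))
  [22] S(S(S(S(add(add(add(SSZ, mul(SZ, SSZ)), mul(Z, mul(SSZ, SSZ))), Z)))))
  [23] S(S(S(S(add(add(S(add(SZ, mul(SZ, SSZ))), mul(Z, mul(SSZ, SSZ))), Z)))))
  [24] S(S(S(S(add(S(add(add(SZ, mul(SZ, SSZ)), mul(Z, mul(SSZ, SSZ)))), Z)))))
  [25] S(S(S(S(S(add(add(add(SZ, mul(SZ, SSZ)), mul(Z, mul(SSZ, SSZ))), Z))))))
  [26] S(S(S(S(S(add(add(S(add(Z, mul(SZ, SSZ))), mul(Z, mul(SSZ, SSZ))), Z))))))
  [27] S(S(S(S(S(add(S(add(add(Z, mul(SZ, SSZ)), mul(Z, mul(SSZ, SSZ)))), Z))))))
  [28] S(S(S(S(S(S(add(add(add(Z, mul(SZ, SSZ)), mul(Z, mul(SSZ, SSZ))), Z)))))))
  [29] S(S(S(S(S(S(add(add(mul(SZ, SSZ), mul(Z, mul(SSZ, SSZ))), Z)))))))
  [30] S(S(S(S(S(S(add(add(add(SSZ, mul(Z, SSZ)), mul(Z, mul(SSZ, SSZ))), Z)))))))
  [31] S(S(S(S(S(S(add(add(S(add(SZ, mul(Z, SSZ))), mul(Z, mul(SSZ, SSZ))), Z)))))))
  [32] S(S(S(S(S(S(add(S(add(add(SZ, mul(Z, SSZ)), mul(Z, mul(SSZ, SSZ)))), Z)))))))
  [33] S(S(S(S(S(S(S(add(add(add(SZ, mul(Z, SSZ)), mul(Z, mul(SSZ, SSZ))), Z))))))))
  [34] S(S(S(S(S(S(S(add(add(S(add(Z, mul(Z, SSZ))), mul(Z, mul(SSZ, SSZ))), Z))))))))
  [35] S(S(S(S(S(S(S(add(S(add(add(Z, mul(Z, SSZ)), mul(Z, mul(SSZ, SSZ)))), Z))))))))
  [36] S(S(S(S(S(S(S(S(add(add(add(Z, mul(Z, SSZ)), mul(Z, mul(SSZ, SSZ))), Z)))))))))
  [37] S(S(S(S(S(S(S(S(add(add(mul(Z, SSZ), mul(Z, mul(SSZ, SSZ))), Z)))))))))
  [38] S(S(S(S(S(S(S(S(add(add(Z, mul(Z, mul(SSZ, SSZ))), Z)))))))))
  [39] S(S(S(S(S(S(S(S(add(mul(Z, mul(SSZ, SSZ)), Z)))))))))
  [40] S(S(S(S(S(S(S(S(add(Z, Z)))))))))
  [41] S^8(Z)

Term B:
  start: add(add(SZ, SSZ), add(SZ, S^4(Z)))
  [1] add(S(add(Z, SSZ)), add(SZ, S^4(Z)))
  [2] S(add(add(Z, SSZ), add(SZ, S^4(Z))))
  [3] S(add(SSZ, add(SZ, S^4(Z))))
  [4] S(S(add(SZ, add(SZ, S^4(Z)))))
  [5] S(S(S(add(Z, add(SZ, S^4(Z))))))
  [6] S(S(S(add(SZ, S^4(Z)))))
  [7] S(S(S(S(add(Z, S^4(Z))))))
  [8] S^8(Z)

Answer: SAME — A ⇓ S^8(Z), B ⇓ S^8(Z)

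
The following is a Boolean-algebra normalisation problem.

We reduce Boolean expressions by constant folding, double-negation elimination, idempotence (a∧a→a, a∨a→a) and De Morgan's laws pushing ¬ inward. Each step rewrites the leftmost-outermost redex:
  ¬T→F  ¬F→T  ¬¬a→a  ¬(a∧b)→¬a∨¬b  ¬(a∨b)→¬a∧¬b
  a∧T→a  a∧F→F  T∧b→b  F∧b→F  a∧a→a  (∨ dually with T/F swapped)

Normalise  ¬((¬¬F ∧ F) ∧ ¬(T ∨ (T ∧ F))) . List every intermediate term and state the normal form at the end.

Answer: normal form = T  (in 6 steps)

Derivation:
  start: ¬((¬¬F ∧ F) ∧ ¬(T ∨ (T ∧ F)))
  [1] ¬(¬¬F ∧ F) ∨ ¬¬(T ∨ (T ∧ F))
  [2] (¬¬¬F ∨ ¬F) ∨ ¬¬(T ∨ (T ∧ F))
  [3] (¬F ∨ ¬F) ∨ ¬¬(T ∨ (T ∧ F))
  [4] ¬F ∨ ¬¬(T ∨ (T ∧ F))
  [5] T ∨ ¬¬(T ∨ (T ∧ F))
  [6] T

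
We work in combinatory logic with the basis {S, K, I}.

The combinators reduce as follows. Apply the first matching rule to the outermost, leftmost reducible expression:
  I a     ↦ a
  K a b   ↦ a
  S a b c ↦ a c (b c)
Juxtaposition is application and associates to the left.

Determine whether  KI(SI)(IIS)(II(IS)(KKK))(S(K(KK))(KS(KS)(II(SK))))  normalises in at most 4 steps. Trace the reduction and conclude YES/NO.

Answer: NO — after 4 steps the term is S(II(IS)(KKK))(S(K(KK))(KS(KS)(II(SK)))), not yet normal

Working:
  start: KI(SI)(IIS)(II(IS)(KKK))(S(K(KK))(KS(KS)(II(SK))))
  step 1: I(IIS)(II(IS)(KKK))(S(K(KK))(KS(KS)(II(SK))))
  step 2: IIS(II(IS)(KKK))(S(K(KK))(KS(KS)(II(SK))))
  step 3: IS(II(IS)(KKK))(S(K(KK))(KS(KS)(II(SK))))
  step 4: S(II(IS)(KKK))(S(K(KK))(KS(KS)(II(SK))))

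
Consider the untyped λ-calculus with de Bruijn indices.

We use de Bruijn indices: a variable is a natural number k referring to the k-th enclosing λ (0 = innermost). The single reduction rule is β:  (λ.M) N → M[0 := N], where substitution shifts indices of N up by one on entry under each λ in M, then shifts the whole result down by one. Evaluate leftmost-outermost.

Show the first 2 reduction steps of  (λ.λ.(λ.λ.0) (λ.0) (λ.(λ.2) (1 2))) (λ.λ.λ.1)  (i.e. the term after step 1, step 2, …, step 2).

  start: (λ.λ.(λ.λ.0) (λ.0) (λ.(λ.2) (1 2))) (λ.λ.λ.1)
  →1  λ.(λ.λ.0) (λ.0) (λ.(λ.2) (1 (λ.λ.λ.1)))
  →2  λ.(λ.0) (λ.(λ.2) (1 (λ.λ.λ.1)))

Answer: after 2 steps: λ.(λ.0) (λ.(λ.2) (1 (λ.λ.λ.1)))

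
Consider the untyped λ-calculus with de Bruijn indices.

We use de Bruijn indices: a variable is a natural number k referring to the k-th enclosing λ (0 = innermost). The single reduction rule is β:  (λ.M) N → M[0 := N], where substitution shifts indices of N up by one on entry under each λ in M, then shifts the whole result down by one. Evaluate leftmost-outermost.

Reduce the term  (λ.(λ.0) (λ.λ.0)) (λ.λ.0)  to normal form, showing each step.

  start: (λ.(λ.0) (λ.λ.0)) (λ.λ.0)
  step 1: (λ.0) (λ.λ.0)
  step 2: λ.λ.0

Answer: normal form = λ.λ.0  (in 2 steps)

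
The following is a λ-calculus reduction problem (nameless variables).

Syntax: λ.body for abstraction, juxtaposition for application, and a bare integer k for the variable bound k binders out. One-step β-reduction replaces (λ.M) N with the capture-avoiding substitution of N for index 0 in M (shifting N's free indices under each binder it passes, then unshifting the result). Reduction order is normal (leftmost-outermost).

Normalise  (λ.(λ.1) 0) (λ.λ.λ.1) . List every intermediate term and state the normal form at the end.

Answer: normal form = λ.λ.λ.1  (in 2 steps)

Working:
  start: (λ.(λ.1) 0) (λ.λ.λ.1)
  →1  (λ.λ.λ.λ.1) (λ.λ.λ.1)
  →2  λ.λ.λ.1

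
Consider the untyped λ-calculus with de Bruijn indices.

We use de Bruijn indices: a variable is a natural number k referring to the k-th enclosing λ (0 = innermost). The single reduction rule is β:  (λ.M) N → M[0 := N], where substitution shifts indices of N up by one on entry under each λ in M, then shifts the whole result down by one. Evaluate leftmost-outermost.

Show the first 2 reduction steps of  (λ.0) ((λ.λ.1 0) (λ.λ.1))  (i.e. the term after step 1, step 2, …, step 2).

  start: (λ.0) ((λ.λ.1 0) (λ.λ.1))
  [1] (λ.λ.1 0) (λ.λ.1)
  [2] λ.(λ.λ.1) 0

Answer: after 2 steps: λ.(λ.λ.1) 0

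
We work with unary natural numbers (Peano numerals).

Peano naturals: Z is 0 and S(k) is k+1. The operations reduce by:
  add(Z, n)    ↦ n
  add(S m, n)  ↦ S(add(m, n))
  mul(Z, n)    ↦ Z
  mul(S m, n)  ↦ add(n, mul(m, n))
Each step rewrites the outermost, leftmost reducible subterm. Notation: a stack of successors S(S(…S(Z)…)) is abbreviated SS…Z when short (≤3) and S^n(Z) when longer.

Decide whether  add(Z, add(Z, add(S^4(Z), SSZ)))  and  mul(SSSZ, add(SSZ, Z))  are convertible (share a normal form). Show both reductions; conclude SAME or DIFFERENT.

Term A:
  start: add(Z, add(Z, add(S^4(Z), SSZ)))
  →1  add(Z, add(S^4(Z), SSZ))
  →2  add(S^4(Z), SSZ)
  →3  S(add(SSSZ, SSZ))
  →4  S(S(add(SSZ, SSZ)))
  →5  S(S(S(add(SZ, SSZ))))
  →6  S(S(S(S(add(Z, SSZ)))))
  →7  S^6(Z)

Term B:
  start: mul(SSSZ, add(SSZ, Z))
  →1  add(add(SSZ, Z), mul(SSZ, add(SSZ, Z)))
  →2  add(S(add(SZ, Z)), mul(SSZ, add(SSZ, Z)))
  →3  S(add(add(SZ, Z), mul(SSZ, add(SSZ, Z))))
  →4  S(add(S(add(Z, Z)), mul(SSZ, add(SSZ, Z))))
  →5  S(S(add(add(Z, Z), mul(SSZ, add(SSZ, Z)))))
  →6  S(S(add(Z, mul(SSZ, add(SSZ, Z)))))
  →7  S(S(mul(SSZ, add(SSZ, Z))))
  →8  S(S(add(add(SSZ, Z), mul(SZ, add(SSZ, Z)))))
  →9  S(S(add(S(add(SZ, Z)), mul(SZ, add(SSZ, Z)))))
  →10  S(S(S(add(add(SZ, Z), mul(SZ, add(SSZ, Z))))))
  →11  S(S(S(add(S(add(Z, Z)), mul(SZ, add(SSZ, Z))))))
  →12  S(S(S(S(add(add(Z, Z), mul(SZ, add(SSZ, Z)))))))
  →13  S(S(S(S(add(Z, mul(SZ, add(SSZ, Z)))))))
  →14  S(S(S(S(mul(SZ, add(SSZ, Z))))))
  →15  S(S(S(S(add(add(SSZ, Z), mul(Z, add(SSZ, Z)))))))
  →16  S(S(S(S(add(S(add(SZ, Z)), mul(Z, add(SSZ, Z)))))))
  →17  S(S(S(S(S(add(add(SZ, Z), mul(Z, add(SSZ, Z))))))))
  →18  S(S(S(S(S(add(S(add(Z, Z)), mul(Z, add(SSZ, Z))))))))
  →19  S(S(S(S(S(S(add(add(Z, Z), mul(Z, add(SSZ, Z)))))))))
  →20  S(S(S(S(S(S(add(Z, mul(Z, add(SSZ, Z)))))))))
  →21  S(S(S(S(S(S(mul(Z, add(SSZ, Z))))))))
  →22  S^6(Z)

Answer: SAME — A ⇓ S^6(Z), B ⇓ S^6(Z)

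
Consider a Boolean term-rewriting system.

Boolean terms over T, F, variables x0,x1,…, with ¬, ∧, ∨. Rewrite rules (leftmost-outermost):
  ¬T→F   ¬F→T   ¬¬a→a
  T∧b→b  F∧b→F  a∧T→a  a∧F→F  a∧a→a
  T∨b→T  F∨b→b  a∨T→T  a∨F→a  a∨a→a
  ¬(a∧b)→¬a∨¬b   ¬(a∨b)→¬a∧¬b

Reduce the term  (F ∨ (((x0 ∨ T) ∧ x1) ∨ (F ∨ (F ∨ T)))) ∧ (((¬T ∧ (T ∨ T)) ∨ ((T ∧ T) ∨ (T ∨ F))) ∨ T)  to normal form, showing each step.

  start: (F ∨ (((x0 ∨ T) ∧ x1) ∨ (F ∨ (F ∨ T)))) ∧ (((¬T ∧ (T ∨ T)) ∨ ((T ∧ T) ∨ (T ∨ F))) ∨ T)
  step 1: (((x0 ∨ T) ∧ x1) ∨ (F ∨ (F ∨ T))) ∧ (((¬T ∧ (T ∨ T)) ∨ ((T ∧ T) ∨ (T ∨ F))) ∨ T)
  step 2: ((T ∧ x1) ∨ (F ∨ (F ∨ T))) ∧ (((¬T ∧ (T ∨ T)) ∨ ((T ∧ T) ∨ (T ∨ F))) ∨ T)
  step 3: (x1 ∨ (F ∨ (F ∨ T))) ∧ (((¬T ∧ (T ∨ T)) ∨ ((T ∧ T) ∨ (T ∨ F))) ∨ T)
  step 4: (x1 ∨ (F ∨ T)) ∧ (((¬T ∧ (T ∨ T)) ∨ ((T ∧ T) ∨ (T ∨ F))) ∨ T)
  step 5: (x1 ∨ T) ∧ (((¬T ∧ (T ∨ T)) ∨ ((T ∧ T) ∨ (T ∨ F))) ∨ T)
  step 6: T ∧ (((¬T ∧ (T ∨ T)) ∨ ((T ∧ T) ∨ (T ∨ F))) ∨ T)
  step 7: ((¬T ∧ (T ∨ T)) ∨ ((T ∧ T) ∨ (T ∨ F))) ∨ T
  step 8: T

Answer: normal form = T  (in 8 steps)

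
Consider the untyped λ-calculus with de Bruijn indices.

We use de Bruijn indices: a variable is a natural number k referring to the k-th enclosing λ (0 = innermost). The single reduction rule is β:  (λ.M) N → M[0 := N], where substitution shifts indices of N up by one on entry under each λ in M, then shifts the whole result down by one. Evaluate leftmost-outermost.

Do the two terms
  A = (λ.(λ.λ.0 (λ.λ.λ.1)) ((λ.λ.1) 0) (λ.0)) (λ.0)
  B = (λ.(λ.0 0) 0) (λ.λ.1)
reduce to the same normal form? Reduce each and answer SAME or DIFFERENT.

Term A:
  start: (λ.(λ.λ.0 (λ.λ.λ.1)) ((λ.λ.1) 0) (λ.0)) (λ.0)
  [1] (λ.λ.0 (λ.λ.λ.1)) ((λ.λ.1) (λ.0)) (λ.0)
  [2] (λ.0 (λ.λ.λ.1)) (λ.0)
  [3] (λ.0) (λ.λ.λ.1)
  [4] λ.λ.λ.1

Term B:
  start: (λ.(λ.0 0) 0) (λ.λ.1)
  [1] (λ.0 0) (λ.λ.1)
  [2] (λ.λ.1) (λ.λ.1)
  [3] λ.λ.λ.1

Answer: SAME — A ⇓ λ.λ.λ.1, B ⇓ λ.λ.λ.1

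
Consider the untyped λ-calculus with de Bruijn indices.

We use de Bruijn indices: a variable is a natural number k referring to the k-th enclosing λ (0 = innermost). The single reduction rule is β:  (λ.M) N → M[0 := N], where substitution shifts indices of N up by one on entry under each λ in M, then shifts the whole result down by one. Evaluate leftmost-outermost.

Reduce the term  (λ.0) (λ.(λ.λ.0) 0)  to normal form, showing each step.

  start: (λ.0) (λ.(λ.λ.0) 0)
  →1  λ.(λ.λ.0) 0
  →2  λ.λ.0

Answer: normal form = λ.λ.0  (in 2 steps)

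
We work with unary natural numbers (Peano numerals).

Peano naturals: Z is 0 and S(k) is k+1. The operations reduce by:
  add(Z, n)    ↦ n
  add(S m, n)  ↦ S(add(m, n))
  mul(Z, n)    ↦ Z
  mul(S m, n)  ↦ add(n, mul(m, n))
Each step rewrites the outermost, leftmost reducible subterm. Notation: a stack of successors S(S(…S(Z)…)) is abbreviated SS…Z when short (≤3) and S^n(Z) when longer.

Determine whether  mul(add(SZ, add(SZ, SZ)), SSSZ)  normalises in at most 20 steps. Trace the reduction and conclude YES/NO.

Answer: YES — reaches normal form S^9(Z) in 20 ≤ 20 steps

Derivation:
  start: mul(add(SZ, add(SZ, SZ)), SSSZ)
  [1] mul(S(add(Z, add(SZ, SZ))), SSSZ)
  [2] add(SSSZ, mul(add(Z, add(SZ, SZ)), SSSZ))
  [3] S(add(SSZ, mul(add(Z, add(SZ, SZ)), SSSZ)))
  [4] S(S(add(SZ, mul(add(Z, add(SZ, SZ)), SSSZ))))
  [5] S(S(S(add(Z, mul(add(Z, add(SZ, SZ)), SSSZ)))))
  [6] S(S(S(mul(add(Z, add(SZ, SZ)), SSSZ))))
  [7] S(S(S(mul(add(SZ, SZ), SSSZ))))
  [8] S(S(S(mul(S(add(Z, SZ)), SSSZ))))
  [9] S(S(S(add(SSSZ, mul(add(Z, SZ), SSSZ)))))
  [10] S(S(S(S(add(SSZ, mul(add(Z, SZ), SSSZ))))))
  [11] S(S(S(S(S(add(SZ, mul(add(Z, SZ), SSSZ)))))))
  [12] S(S(S(S(S(S(add(Z, mul(add(Z, SZ), SSSZ))))))))
  [13] S(S(S(S(S(S(mul(add(Z, SZ), SSSZ)))))))
  [14] S(S(S(S(S(S(mul(SZ, SSSZ)))))))
  [15] S(S(S(S(S(S(add(SSSZ, mul(Z, SSSZ))))))))
  [16] S(S(S(S(S(S(S(add(SSZ, mul(Z, SSSZ)))))))))
  [17] S(S(S(S(S(S(S(S(add(SZ, mul(Z, SSSZ))))))))))
  [18] S(S(S(S(S(S(S(S(S(add(Z, mul(Z, SSSZ)))))))))))
  [19] S(S(S(S(S(S(S(S(S(mul(Z, SSSZ))))))))))
  [20] S^9(Z)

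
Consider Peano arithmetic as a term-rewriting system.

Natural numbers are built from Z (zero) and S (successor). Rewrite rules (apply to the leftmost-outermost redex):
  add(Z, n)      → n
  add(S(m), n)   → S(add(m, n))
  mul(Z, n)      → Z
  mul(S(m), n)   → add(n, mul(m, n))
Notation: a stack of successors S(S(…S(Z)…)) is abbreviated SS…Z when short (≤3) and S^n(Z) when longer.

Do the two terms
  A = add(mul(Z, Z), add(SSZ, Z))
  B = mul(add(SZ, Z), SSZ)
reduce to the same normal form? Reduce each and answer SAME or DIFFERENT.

Answer: SAME — A ⇓ SSZ, B ⇓ SSZ

Reduction:
Term A:
  start: add(mul(Z, Z), add(SSZ, Z))
  step 1: add(Z, add(SSZ, Z))
  step 2: add(SSZ, Z)
  step 3: S(add(SZ, Z))
  step 4: S(S(add(Z, Z)))
  step 5: SSZ

Term B:
  start: mul(add(SZ, Z), SSZ)
  step 1: mul(S(add(Z, Z)), SSZ)
  step 2: add(SSZ, mul(add(Z, Z), SSZ))
  step 3: S(add(SZ, mul(add(Z, Z), SSZ)))
  step 4: S(S(add(Z, mul(add(Z, Z), SSZ))))
  step 5: S(S(mul(add(Z, Z), SSZ)))
  step 6: S(S(mul(Z, SSZ)))
  step 7: SSZ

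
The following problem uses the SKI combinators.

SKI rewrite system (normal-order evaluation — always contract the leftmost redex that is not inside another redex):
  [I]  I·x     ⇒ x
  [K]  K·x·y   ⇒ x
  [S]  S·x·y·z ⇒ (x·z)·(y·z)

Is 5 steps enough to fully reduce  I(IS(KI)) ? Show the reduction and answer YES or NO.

  start: I(IS(KI))
  →1  IS(KI)
  →2  S(KI)

Answer: YES — reaches normal form S(KI) in 2 ≤ 5 steps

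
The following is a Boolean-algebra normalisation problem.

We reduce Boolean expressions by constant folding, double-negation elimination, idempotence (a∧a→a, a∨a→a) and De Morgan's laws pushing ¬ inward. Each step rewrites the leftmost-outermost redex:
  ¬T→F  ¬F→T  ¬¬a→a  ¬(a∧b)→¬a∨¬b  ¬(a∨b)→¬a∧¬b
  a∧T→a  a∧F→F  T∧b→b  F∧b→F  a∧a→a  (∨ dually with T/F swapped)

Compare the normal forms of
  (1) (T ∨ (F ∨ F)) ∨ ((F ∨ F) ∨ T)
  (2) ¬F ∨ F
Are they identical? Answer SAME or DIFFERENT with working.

Answer: SAME — A ⇓ T, B ⇓ T

Reduction:
Term A:
  start: (T ∨ (F ∨ F)) ∨ ((F ∨ F) ∨ T)
  [1] T ∨ ((F ∨ F) ∨ T)
  [2] T

Term B:
  start: ¬F ∨ F
  [1] ¬F
  [2] T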